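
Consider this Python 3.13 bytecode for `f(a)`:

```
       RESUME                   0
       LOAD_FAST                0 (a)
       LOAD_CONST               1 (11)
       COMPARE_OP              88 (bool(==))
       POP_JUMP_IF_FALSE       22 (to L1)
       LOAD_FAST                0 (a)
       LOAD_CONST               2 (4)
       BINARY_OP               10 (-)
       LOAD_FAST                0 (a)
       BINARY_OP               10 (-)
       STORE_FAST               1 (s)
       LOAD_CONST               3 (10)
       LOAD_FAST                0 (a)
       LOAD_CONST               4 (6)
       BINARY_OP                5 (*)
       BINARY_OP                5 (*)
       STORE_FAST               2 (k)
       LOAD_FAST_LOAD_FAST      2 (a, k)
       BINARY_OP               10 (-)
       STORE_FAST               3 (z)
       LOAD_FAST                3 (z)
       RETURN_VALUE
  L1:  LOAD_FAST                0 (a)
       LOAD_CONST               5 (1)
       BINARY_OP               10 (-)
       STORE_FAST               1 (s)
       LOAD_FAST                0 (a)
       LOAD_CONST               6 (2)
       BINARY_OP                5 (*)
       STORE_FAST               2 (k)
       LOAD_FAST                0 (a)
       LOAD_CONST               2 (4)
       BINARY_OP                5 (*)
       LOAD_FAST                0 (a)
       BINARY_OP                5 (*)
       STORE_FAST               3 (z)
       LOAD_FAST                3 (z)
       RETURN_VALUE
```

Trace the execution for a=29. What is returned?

3364

LOAD_FAST a → push 29. Stack: [29]
LOAD_CONST → push 11. Stack: [29, 11]
COMPARE_OP bool(==) → 29 vs 11 = False. Stack: [False]
POP_JUMP_IF_FALSE → pop False; jump. Stack: []
LOAD_FAST a → push 29. Stack: [29]
LOAD_CONST → push 1. Stack: [29, 1]
BINARY_OP - → 29 - 1 = 28. Stack: [28]
STORE_FAST s → s=28. Stack: []
LOAD_FAST a → push 29. Stack: [29]
LOAD_CONST → push 2. Stack: [29, 2]
BINARY_OP * → 29 * 2 = 58. Stack: [58]
STORE_FAST k → k=58. Stack: []
LOAD_FAST a → push 29. Stack: [29]
LOAD_CONST → push 4. Stack: [29, 4]
BINARY_OP * → 29 * 4 = 116. Stack: [116]
LOAD_FAST a → push 29. Stack: [116, 29]
BINARY_OP * → 116 * 29 = 3364. Stack: [3364]
STORE_FAST z → z=3364. Stack: []
LOAD_FAST z → push 3364. Stack: [3364]
RETURN_VALUE → return 3364.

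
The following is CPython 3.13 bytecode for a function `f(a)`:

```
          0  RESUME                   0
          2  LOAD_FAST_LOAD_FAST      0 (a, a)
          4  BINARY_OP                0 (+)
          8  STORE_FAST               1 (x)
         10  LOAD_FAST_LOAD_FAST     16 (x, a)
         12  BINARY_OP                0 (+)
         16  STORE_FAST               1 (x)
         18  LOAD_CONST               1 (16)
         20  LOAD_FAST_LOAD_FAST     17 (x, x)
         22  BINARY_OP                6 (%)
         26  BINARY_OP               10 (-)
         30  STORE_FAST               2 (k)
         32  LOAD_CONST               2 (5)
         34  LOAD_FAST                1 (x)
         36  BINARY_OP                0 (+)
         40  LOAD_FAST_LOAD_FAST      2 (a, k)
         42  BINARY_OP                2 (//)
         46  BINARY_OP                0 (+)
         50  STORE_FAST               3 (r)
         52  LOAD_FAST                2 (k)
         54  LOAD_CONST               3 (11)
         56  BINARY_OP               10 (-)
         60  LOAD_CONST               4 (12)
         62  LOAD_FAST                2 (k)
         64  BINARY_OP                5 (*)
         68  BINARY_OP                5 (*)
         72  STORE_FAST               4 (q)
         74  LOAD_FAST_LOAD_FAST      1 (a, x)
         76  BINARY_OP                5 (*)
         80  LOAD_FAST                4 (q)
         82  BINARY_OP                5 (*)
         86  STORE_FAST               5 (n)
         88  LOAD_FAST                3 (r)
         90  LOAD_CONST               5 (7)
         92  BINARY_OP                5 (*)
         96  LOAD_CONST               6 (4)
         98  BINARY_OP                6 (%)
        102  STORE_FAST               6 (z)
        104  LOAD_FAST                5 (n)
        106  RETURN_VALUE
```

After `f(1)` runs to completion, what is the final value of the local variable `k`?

LOAD_FAST_LOAD_FAST a,a → push 1,1. Stack: [1, 1]
BINARY_OP + → 1 + 1 = 2. Stack: [2]
STORE_FAST x → x=2. Stack: []
LOAD_FAST_LOAD_FAST x,a → push 2,1. Stack: [2, 1]
BINARY_OP + → 2 + 1 = 3. Stack: [3]
STORE_FAST x → x=3. Stack: []
LOAD_CONST → push 16. Stack: [16]
LOAD_FAST_LOAD_FAST x,x → push 3,3. Stack: [16, 3, 3]
BINARY_OP % → 3 % 3 = 0. Stack: [16, 0]
BINARY_OP - → 16 - 0 = 16. Stack: [16]
STORE_FAST k → k=16. Stack: []
LOAD_CONST → push 5. Stack: [5]
LOAD_FAST x → push 3. Stack: [5, 3]
BINARY_OP + → 5 + 3 = 8. Stack: [8]
LOAD_FAST_LOAD_FAST a,k → push 1,16. Stack: [8, 1, 16]
BINARY_OP // → 1 // 16 = 0. Stack: [8, 0]
BINARY_OP + → 8 + 0 = 8. Stack: [8]
STORE_FAST r → r=8. Stack: []
LOAD_FAST k → push 16. Stack: [16]
LOAD_CONST → push 11. Stack: [16, 11]
BINARY_OP - → 16 - 11 = 5. Stack: [5]
LOAD_CONST → push 12. Stack: [5, 12]
LOAD_FAST k → push 16. Stack: [5, 12, 16]
BINARY_OP * → 12 * 16 = 192. Stack: [5, 192]
BINARY_OP * → 5 * 192 = 960. Stack: [960]
STORE_FAST q → q=960. Stack: []
LOAD_FAST_LOAD_FAST a,x → push 1,3. Stack: [1, 3]
BINARY_OP * → 1 * 3 = 3. Stack: [3]
LOAD_FAST q → push 960. Stack: [3, 960]
BINARY_OP * → 3 * 960 = 2880. Stack: [2880]
STORE_FAST n → n=2880. Stack: []
LOAD_FAST r → push 8. Stack: [8]
LOAD_CONST → push 7. Stack: [8, 7]
BINARY_OP * → 8 * 7 = 56. Stack: [56]
LOAD_CONST → push 4. Stack: [56, 4]
BINARY_OP % → 56 % 4 = 0. Stack: [0]
STORE_FAST z → z=0. Stack: []
LOAD_FAST n → push 2880. Stack: [2880]
RETURN_VALUE → return 2880.

16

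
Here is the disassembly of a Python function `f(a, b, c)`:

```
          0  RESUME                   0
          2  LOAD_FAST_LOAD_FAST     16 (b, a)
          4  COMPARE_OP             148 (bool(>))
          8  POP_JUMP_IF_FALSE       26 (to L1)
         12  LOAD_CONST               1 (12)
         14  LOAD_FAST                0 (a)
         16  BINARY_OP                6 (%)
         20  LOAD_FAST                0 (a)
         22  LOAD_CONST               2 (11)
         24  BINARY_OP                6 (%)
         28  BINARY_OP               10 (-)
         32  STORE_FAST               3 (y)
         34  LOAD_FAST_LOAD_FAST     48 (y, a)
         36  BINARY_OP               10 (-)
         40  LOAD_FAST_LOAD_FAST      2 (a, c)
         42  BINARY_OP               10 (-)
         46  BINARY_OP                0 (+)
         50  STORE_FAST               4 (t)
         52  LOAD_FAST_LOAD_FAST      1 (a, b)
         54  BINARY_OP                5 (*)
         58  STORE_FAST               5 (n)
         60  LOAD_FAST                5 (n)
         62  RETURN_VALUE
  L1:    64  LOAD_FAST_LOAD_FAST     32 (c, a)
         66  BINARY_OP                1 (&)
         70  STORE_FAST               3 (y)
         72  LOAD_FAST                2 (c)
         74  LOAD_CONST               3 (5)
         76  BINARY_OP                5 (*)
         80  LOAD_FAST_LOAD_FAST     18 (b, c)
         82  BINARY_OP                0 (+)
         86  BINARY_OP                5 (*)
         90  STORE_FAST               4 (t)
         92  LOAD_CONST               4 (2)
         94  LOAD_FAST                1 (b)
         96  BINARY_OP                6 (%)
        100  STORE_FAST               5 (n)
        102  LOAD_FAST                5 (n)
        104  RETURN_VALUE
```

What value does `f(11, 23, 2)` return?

LOAD_FAST_LOAD_FAST b,a → push 23,11. Stack: [23, 11]
COMPARE_OP bool(>) → 23 vs 11 = True. Stack: [True]
POP_JUMP_IF_FALSE → pop True; no jump. Stack: []
LOAD_CONST → push 12. Stack: [12]
LOAD_FAST a → push 11. Stack: [12, 11]
BINARY_OP % → 12 % 11 = 1. Stack: [1]
LOAD_FAST a → push 11. Stack: [1, 11]
LOAD_CONST → push 11. Stack: [1, 11, 11]
BINARY_OP % → 11 % 11 = 0. Stack: [1, 0]
BINARY_OP - → 1 - 0 = 1. Stack: [1]
STORE_FAST y → y=1. Stack: []
LOAD_FAST_LOAD_FAST y,a → push 1,11. Stack: [1, 11]
BINARY_OP - → 1 - 11 = -10. Stack: [-10]
LOAD_FAST_LOAD_FAST a,c → push 11,2. Stack: [-10, 11, 2]
BINARY_OP - → 11 - 2 = 9. Stack: [-10, 9]
BINARY_OP + → -10 + 9 = -1. Stack: [-1]
STORE_FAST t → t=-1. Stack: []
LOAD_FAST_LOAD_FAST a,b → push 11,23. Stack: [11, 23]
BINARY_OP * → 11 * 23 = 253. Stack: [253]
STORE_FAST n → n=253. Stack: []
LOAD_FAST n → push 253. Stack: [253]
RETURN_VALUE → return 253.

253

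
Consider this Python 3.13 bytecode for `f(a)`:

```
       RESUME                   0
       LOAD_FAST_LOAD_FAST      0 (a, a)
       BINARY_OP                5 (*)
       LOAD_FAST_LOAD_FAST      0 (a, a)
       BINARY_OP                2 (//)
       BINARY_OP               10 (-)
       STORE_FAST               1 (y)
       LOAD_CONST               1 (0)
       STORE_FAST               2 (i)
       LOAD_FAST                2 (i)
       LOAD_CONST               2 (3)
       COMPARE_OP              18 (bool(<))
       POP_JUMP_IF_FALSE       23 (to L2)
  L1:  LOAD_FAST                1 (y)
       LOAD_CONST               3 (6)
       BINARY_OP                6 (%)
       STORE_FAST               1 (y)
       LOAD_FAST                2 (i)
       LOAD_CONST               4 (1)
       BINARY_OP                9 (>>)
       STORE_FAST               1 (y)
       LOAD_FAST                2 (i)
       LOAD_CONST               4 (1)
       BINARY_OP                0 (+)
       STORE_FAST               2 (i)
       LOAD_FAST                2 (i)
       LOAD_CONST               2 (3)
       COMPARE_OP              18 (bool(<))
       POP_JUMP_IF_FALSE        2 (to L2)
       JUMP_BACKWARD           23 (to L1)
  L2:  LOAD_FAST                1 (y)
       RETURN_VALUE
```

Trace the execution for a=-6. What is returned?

1

LOAD_FAST_LOAD_FAST a,a → push -6,-6. Stack: [-6, -6]
BINARY_OP * → -6 * -6 = 36. Stack: [36]
LOAD_FAST_LOAD_FAST a,a → push -6,-6. Stack: [36, -6, -6]
BINARY_OP // → -6 // -6 = 1. Stack: [36, 1]
BINARY_OP - → 36 - 1 = 35. Stack: [35]
STORE_FAST y → y=35. Stack: []
LOAD_CONST → push 0. Stack: [0]
STORE_FAST i → i=0. Stack: []
LOAD_FAST i → push 0. Stack: [0]
LOAD_CONST → push 3. Stack: [0, 3]
COMPARE_OP bool(<) → 0 vs 3 = True. Stack: [True]
POP_JUMP_IF_FALSE → pop True; no jump. Stack: []
LOAD_FAST y → push 35. Stack: [35]
LOAD_CONST → push 6. Stack: [35, 6]
BINARY_OP % → 35 % 6 = 5. Stack: [5]
STORE_FAST y → y=5. Stack: []
LOAD_FAST i → push 0. Stack: [0]
LOAD_CONST → push 1. Stack: [0, 1]
BINARY_OP >> → 0 >> 1 = 0. Stack: [0]
STORE_FAST y → y=0. Stack: []
LOAD_FAST i → push 0. Stack: [0]
LOAD_CONST → push 1. Stack: [0, 1]
BINARY_OP + → 0 + 1 = 1. Stack: [1]
STORE_FAST i → i=1. Stack: []
LOAD_FAST i → push 1. Stack: [1]
LOAD_CONST → push 3. Stack: [1, 3]
COMPARE_OP bool(<) → 1 vs 3 = True. Stack: [True]
POP_JUMP_IF_FALSE → pop True; no jump. Stack: []
LOAD_FAST y → push 0. Stack: [0]
LOAD_CONST → push 6. Stack: [0, 6]
BINARY_OP % → 0 % 6 = 0. Stack: [0]
STORE_FAST y → y=0. Stack: []
LOAD_FAST i → push 1. Stack: [1]
LOAD_CONST → push 1. Stack: [1, 1]
BINARY_OP >> → 1 >> 1 = 0. Stack: [0]
STORE_FAST y → y=0. Stack: []
LOAD_FAST i → push 1. Stack: [1]
LOAD_CONST → push 1. Stack: [1, 1]
BINARY_OP + → 1 + 1 = 2. Stack: [2]
STORE_FAST i → i=2. Stack: []
LOAD_FAST i → push 2. Stack: [2]
LOAD_CONST → push 3. Stack: [2, 3]
COMPARE_OP bool(<) → 2 vs 3 = True. Stack: [True]
POP_JUMP_IF_FALSE → pop True; no jump. Stack: []
LOAD_FAST y → push 0. Stack: [0]
LOAD_CONST → push 6. Stack: [0, 6]
BINARY_OP % → 0 % 6 = 0. Stack: [0]
STORE_FAST y → y=0. Stack: []
LOAD_FAST i → push 2. Stack: [2]
LOAD_CONST → push 1. Stack: [2, 1]
BINARY_OP >> → 2 >> 1 = 1. Stack: [1]
STORE_FAST y → y=1. Stack: []
LOAD_FAST i → push 2. Stack: [2]
LOAD_CONST → push 1. Stack: [2, 1]
BINARY_OP + → 2 + 1 = 3. Stack: [3]
STORE_FAST i → i=3. Stack: []
LOAD_FAST i → push 3. Stack: [3]
LOAD_CONST → push 3. Stack: [3, 3]
COMPARE_OP bool(<) → 3 vs 3 = False. Stack: [False]
POP_JUMP_IF_FALSE → pop False; jump. Stack: []
LOAD_FAST y → push 1. Stack: [1]
RETURN_VALUE → return 1.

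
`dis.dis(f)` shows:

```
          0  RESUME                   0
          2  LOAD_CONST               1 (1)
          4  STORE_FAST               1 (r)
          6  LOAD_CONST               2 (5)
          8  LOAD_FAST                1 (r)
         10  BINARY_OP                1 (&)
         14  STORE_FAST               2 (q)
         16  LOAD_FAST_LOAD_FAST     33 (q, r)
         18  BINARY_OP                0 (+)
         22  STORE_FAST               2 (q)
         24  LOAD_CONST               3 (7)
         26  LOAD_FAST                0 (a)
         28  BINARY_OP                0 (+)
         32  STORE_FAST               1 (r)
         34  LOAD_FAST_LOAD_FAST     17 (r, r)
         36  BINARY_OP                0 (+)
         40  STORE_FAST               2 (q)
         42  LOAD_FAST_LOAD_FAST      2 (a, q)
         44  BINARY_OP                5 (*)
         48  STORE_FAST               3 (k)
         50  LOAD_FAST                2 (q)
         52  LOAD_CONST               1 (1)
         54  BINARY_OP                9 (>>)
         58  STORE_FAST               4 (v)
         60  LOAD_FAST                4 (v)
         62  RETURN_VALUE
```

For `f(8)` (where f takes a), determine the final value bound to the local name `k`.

240

LOAD_CONST → push 1. Stack: [1]
STORE_FAST r → r=1. Stack: []
LOAD_CONST → push 5. Stack: [5]
LOAD_FAST r → push 1. Stack: [5, 1]
BINARY_OP & → 5 & 1 = 1. Stack: [1]
STORE_FAST q → q=1. Stack: []
LOAD_FAST_LOAD_FAST q,r → push 1,1. Stack: [1, 1]
BINARY_OP + → 1 + 1 = 2. Stack: [2]
STORE_FAST q → q=2. Stack: []
LOAD_CONST → push 7. Stack: [7]
LOAD_FAST a → push 8. Stack: [7, 8]
BINARY_OP + → 7 + 8 = 15. Stack: [15]
STORE_FAST r → r=15. Stack: []
LOAD_FAST_LOAD_FAST r,r → push 15,15. Stack: [15, 15]
BINARY_OP + → 15 + 15 = 30. Stack: [30]
STORE_FAST q → q=30. Stack: []
LOAD_FAST_LOAD_FAST a,q → push 8,30. Stack: [8, 30]
BINARY_OP * → 8 * 30 = 240. Stack: [240]
STORE_FAST k → k=240. Stack: []
LOAD_FAST q → push 30. Stack: [30]
LOAD_CONST → push 1. Stack: [30, 1]
BINARY_OP >> → 30 >> 1 = 15. Stack: [15]
STORE_FAST v → v=15. Stack: []
LOAD_FAST v → push 15. Stack: [15]
RETURN_VALUE → return 15.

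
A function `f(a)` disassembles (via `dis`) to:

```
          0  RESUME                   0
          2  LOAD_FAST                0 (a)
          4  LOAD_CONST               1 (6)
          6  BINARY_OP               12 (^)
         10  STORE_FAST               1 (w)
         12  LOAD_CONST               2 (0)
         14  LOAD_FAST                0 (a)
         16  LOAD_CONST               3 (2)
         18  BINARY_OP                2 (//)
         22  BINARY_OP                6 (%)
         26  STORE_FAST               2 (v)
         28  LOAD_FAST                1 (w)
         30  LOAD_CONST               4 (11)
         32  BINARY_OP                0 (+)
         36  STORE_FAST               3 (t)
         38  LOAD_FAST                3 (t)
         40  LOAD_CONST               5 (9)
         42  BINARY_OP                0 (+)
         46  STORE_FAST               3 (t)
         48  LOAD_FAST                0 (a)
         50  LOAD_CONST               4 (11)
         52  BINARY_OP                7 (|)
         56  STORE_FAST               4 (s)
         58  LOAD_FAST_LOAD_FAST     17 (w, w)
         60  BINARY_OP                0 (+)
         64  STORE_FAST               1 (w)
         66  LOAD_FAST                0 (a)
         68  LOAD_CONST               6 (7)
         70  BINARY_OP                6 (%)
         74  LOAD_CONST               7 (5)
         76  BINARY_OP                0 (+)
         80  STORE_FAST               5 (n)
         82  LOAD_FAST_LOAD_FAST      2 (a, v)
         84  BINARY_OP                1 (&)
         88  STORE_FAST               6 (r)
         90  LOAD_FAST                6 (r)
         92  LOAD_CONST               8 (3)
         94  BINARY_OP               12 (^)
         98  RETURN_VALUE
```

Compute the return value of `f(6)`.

3

LOAD_FAST a → push 6. Stack: [6]
LOAD_CONST → push 6. Stack: [6, 6]
BINARY_OP ^ → 6 ^ 6 = 0. Stack: [0]
STORE_FAST w → w=0. Stack: []
LOAD_CONST → push 0. Stack: [0]
LOAD_FAST a → push 6. Stack: [0, 6]
LOAD_CONST → push 2. Stack: [0, 6, 2]
BINARY_OP // → 6 // 2 = 3. Stack: [0, 3]
BINARY_OP % → 0 % 3 = 0. Stack: [0]
STORE_FAST v → v=0. Stack: []
LOAD_FAST w → push 0. Stack: [0]
LOAD_CONST → push 11. Stack: [0, 11]
BINARY_OP + → 0 + 11 = 11. Stack: [11]
STORE_FAST t → t=11. Stack: []
LOAD_FAST t → push 11. Stack: [11]
LOAD_CONST → push 9. Stack: [11, 9]
BINARY_OP + → 11 + 9 = 20. Stack: [20]
STORE_FAST t → t=20. Stack: []
LOAD_FAST a → push 6. Stack: [6]
LOAD_CONST → push 11. Stack: [6, 11]
BINARY_OP | → 6 | 11 = 15. Stack: [15]
STORE_FAST s → s=15. Stack: []
LOAD_FAST_LOAD_FAST w,w → push 0,0. Stack: [0, 0]
BINARY_OP + → 0 + 0 = 0. Stack: [0]
STORE_FAST w → w=0. Stack: []
LOAD_FAST a → push 6. Stack: [6]
LOAD_CONST → push 7. Stack: [6, 7]
BINARY_OP % → 6 % 7 = 6. Stack: [6]
LOAD_CONST → push 5. Stack: [6, 5]
BINARY_OP + → 6 + 5 = 11. Stack: [11]
STORE_FAST n → n=11. Stack: []
LOAD_FAST_LOAD_FAST a,v → push 6,0. Stack: [6, 0]
BINARY_OP & → 6 & 0 = 0. Stack: [0]
STORE_FAST r → r=0. Stack: []
LOAD_FAST r → push 0. Stack: [0]
LOAD_CONST → push 3. Stack: [0, 3]
BINARY_OP ^ → 0 ^ 3 = 3. Stack: [3]
RETURN_VALUE → return 3.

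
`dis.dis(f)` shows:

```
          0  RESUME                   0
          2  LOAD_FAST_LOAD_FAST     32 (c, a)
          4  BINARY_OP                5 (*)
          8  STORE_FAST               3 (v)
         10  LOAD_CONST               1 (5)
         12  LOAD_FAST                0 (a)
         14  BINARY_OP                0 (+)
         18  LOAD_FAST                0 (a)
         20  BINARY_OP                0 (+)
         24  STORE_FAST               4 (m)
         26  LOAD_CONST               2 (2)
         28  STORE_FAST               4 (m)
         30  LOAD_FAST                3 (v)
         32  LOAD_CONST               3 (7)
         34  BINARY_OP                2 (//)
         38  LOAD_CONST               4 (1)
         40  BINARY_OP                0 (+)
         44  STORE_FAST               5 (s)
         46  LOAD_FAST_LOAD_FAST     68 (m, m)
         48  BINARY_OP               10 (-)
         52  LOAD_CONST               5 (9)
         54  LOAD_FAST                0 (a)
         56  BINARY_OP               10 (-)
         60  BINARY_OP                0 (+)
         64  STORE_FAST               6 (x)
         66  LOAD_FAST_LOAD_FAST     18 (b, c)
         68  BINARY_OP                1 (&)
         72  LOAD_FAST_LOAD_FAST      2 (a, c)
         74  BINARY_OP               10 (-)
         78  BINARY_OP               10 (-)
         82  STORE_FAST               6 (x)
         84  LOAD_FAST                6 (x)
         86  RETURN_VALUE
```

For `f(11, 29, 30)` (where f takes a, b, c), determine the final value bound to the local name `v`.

330

LOAD_FAST_LOAD_FAST c,a → push 30,11. Stack: [30, 11]
BINARY_OP * → 30 * 11 = 330. Stack: [330]
STORE_FAST v → v=330. Stack: []
LOAD_CONST → push 5. Stack: [5]
LOAD_FAST a → push 11. Stack: [5, 11]
BINARY_OP + → 5 + 11 = 16. Stack: [16]
LOAD_FAST a → push 11. Stack: [16, 11]
BINARY_OP + → 16 + 11 = 27. Stack: [27]
STORE_FAST m → m=27. Stack: []
LOAD_CONST → push 2. Stack: [2]
STORE_FAST m → m=2. Stack: []
LOAD_FAST v → push 330. Stack: [330]
LOAD_CONST → push 7. Stack: [330, 7]
BINARY_OP // → 330 // 7 = 47. Stack: [47]
LOAD_CONST → push 1. Stack: [47, 1]
BINARY_OP + → 47 + 1 = 48. Stack: [48]
STORE_FAST s → s=48. Stack: []
LOAD_FAST_LOAD_FAST m,m → push 2,2. Stack: [2, 2]
BINARY_OP - → 2 - 2 = 0. Stack: [0]
LOAD_CONST → push 9. Stack: [0, 9]
LOAD_FAST a → push 11. Stack: [0, 9, 11]
BINARY_OP - → 9 - 11 = -2. Stack: [0, -2]
BINARY_OP + → 0 + -2 = -2. Stack: [-2]
STORE_FAST x → x=-2. Stack: []
LOAD_FAST_LOAD_FAST b,c → push 29,30. Stack: [29, 30]
BINARY_OP & → 29 & 30 = 28. Stack: [28]
LOAD_FAST_LOAD_FAST a,c → push 11,30. Stack: [28, 11, 30]
BINARY_OP - → 11 - 30 = -19. Stack: [28, -19]
BINARY_OP - → 28 - -19 = 47. Stack: [47]
STORE_FAST x → x=47. Stack: []
LOAD_FAST x → push 47. Stack: [47]
RETURN_VALUE → return 47.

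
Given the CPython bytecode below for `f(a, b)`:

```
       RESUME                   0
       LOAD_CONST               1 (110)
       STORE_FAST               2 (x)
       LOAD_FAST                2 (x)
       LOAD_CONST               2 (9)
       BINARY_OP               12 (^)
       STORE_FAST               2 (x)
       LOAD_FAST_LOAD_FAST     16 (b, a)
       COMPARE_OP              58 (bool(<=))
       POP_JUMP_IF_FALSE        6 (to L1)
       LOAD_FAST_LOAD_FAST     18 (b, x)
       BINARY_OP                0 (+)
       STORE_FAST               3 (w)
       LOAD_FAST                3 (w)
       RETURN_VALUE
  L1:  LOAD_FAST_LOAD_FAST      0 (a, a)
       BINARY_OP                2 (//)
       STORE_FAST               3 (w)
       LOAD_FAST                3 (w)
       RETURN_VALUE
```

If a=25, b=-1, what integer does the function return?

102

LOAD_CONST → push 110. Stack: [110]
STORE_FAST x → x=110. Stack: []
LOAD_FAST x → push 110. Stack: [110]
LOAD_CONST → push 9. Stack: [110, 9]
BINARY_OP ^ → 110 ^ 9 = 103. Stack: [103]
STORE_FAST x → x=103. Stack: []
LOAD_FAST_LOAD_FAST b,a → push -1,25. Stack: [-1, 25]
COMPARE_OP bool(<=) → -1 vs 25 = True. Stack: [True]
POP_JUMP_IF_FALSE → pop True; no jump. Stack: []
LOAD_FAST_LOAD_FAST b,x → push -1,103. Stack: [-1, 103]
BINARY_OP + → -1 + 103 = 102. Stack: [102]
STORE_FAST w → w=102. Stack: []
LOAD_FAST w → push 102. Stack: [102]
RETURN_VALUE → return 102.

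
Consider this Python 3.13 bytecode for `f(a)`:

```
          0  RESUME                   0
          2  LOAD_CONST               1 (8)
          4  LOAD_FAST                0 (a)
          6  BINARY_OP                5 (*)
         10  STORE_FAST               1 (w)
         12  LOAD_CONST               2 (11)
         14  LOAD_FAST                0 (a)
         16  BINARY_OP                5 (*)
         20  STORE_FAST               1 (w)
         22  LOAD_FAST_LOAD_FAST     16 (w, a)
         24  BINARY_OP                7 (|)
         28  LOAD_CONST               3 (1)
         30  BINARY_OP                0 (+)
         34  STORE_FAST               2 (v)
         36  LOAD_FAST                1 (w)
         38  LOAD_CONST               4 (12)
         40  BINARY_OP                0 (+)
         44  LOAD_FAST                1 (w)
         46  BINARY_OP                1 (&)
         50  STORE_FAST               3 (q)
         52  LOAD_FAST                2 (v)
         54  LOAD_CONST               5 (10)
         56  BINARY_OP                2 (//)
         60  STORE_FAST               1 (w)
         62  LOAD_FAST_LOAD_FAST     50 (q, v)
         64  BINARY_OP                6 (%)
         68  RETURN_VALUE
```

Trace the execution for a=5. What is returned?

LOAD_CONST → push 8. Stack: [8]
LOAD_FAST a → push 5. Stack: [8, 5]
BINARY_OP * → 8 * 5 = 40. Stack: [40]
STORE_FAST w → w=40. Stack: []
LOAD_CONST → push 11. Stack: [11]
LOAD_FAST a → push 5. Stack: [11, 5]
BINARY_OP * → 11 * 5 = 55. Stack: [55]
STORE_FAST w → w=55. Stack: []
LOAD_FAST_LOAD_FAST w,a → push 55,5. Stack: [55, 5]
BINARY_OP | → 55 | 5 = 55. Stack: [55]
LOAD_CONST → push 1. Stack: [55, 1]
BINARY_OP + → 55 + 1 = 56. Stack: [56]
STORE_FAST v → v=56. Stack: []
LOAD_FAST w → push 55. Stack: [55]
LOAD_CONST → push 12. Stack: [55, 12]
BINARY_OP + → 55 + 12 = 67. Stack: [67]
LOAD_FAST w → push 55. Stack: [67, 55]
BINARY_OP & → 67 & 55 = 3. Stack: [3]
STORE_FAST q → q=3. Stack: []
LOAD_FAST v → push 56. Stack: [56]
LOAD_CONST → push 10. Stack: [56, 10]
BINARY_OP // → 56 // 10 = 5. Stack: [5]
STORE_FAST w → w=5. Stack: []
LOAD_FAST_LOAD_FAST q,v → push 3,56. Stack: [3, 56]
BINARY_OP % → 3 % 56 = 3. Stack: [3]
RETURN_VALUE → return 3.

3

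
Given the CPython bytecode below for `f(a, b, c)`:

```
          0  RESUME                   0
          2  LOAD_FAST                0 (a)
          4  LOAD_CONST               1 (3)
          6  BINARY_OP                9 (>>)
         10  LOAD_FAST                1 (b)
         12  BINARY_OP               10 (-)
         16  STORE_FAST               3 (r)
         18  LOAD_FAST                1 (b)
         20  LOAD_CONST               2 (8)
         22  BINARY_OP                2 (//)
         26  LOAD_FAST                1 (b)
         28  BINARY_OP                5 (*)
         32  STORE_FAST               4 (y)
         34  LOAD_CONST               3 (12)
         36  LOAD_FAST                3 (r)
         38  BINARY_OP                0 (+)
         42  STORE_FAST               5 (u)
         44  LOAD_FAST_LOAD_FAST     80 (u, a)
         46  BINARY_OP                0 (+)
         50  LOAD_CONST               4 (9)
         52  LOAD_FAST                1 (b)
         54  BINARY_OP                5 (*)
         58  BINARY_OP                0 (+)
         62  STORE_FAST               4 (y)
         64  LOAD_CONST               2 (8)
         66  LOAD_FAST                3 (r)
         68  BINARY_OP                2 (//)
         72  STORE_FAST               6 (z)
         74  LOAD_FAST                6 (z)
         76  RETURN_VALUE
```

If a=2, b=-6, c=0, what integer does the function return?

LOAD_FAST a → push 2. Stack: [2]
LOAD_CONST → push 3. Stack: [2, 3]
BINARY_OP >> → 2 >> 3 = 0. Stack: [0]
LOAD_FAST b → push -6. Stack: [0, -6]
BINARY_OP - → 0 - -6 = 6. Stack: [6]
STORE_FAST r → r=6. Stack: []
LOAD_FAST b → push -6. Stack: [-6]
LOAD_CONST → push 8. Stack: [-6, 8]
BINARY_OP // → -6 // 8 = -1. Stack: [-1]
LOAD_FAST b → push -6. Stack: [-1, -6]
BINARY_OP * → -1 * -6 = 6. Stack: [6]
STORE_FAST y → y=6. Stack: []
LOAD_CONST → push 12. Stack: [12]
LOAD_FAST r → push 6. Stack: [12, 6]
BINARY_OP + → 12 + 6 = 18. Stack: [18]
STORE_FAST u → u=18. Stack: []
LOAD_FAST_LOAD_FAST u,a → push 18,2. Stack: [18, 2]
BINARY_OP + → 18 + 2 = 20. Stack: [20]
LOAD_CONST → push 9. Stack: [20, 9]
LOAD_FAST b → push -6. Stack: [20, 9, -6]
BINARY_OP * → 9 * -6 = -54. Stack: [20, -54]
BINARY_OP + → 20 + -54 = -34. Stack: [-34]
STORE_FAST y → y=-34. Stack: []
LOAD_CONST → push 8. Stack: [8]
LOAD_FAST r → push 6. Stack: [8, 6]
BINARY_OP // → 8 // 6 = 1. Stack: [1]
STORE_FAST z → z=1. Stack: []
LOAD_FAST z → push 1. Stack: [1]
RETURN_VALUE → return 1.

1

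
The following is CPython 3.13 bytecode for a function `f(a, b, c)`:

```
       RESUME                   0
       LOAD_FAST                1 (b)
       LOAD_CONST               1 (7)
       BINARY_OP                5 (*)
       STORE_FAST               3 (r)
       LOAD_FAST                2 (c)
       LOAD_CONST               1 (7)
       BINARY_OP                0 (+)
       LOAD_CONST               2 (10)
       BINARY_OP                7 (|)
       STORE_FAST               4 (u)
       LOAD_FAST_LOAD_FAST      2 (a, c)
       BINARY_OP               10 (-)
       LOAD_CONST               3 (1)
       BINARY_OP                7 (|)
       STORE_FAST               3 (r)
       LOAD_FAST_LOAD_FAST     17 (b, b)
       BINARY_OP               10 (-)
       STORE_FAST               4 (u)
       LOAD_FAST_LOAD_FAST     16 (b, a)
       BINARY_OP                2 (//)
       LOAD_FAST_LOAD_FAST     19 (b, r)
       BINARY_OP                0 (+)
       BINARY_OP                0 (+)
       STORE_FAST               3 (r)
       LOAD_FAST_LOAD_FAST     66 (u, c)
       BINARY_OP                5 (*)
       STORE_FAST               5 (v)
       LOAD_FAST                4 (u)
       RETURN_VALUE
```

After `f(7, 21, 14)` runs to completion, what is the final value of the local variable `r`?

LOAD_FAST b → push 21. Stack: [21]
LOAD_CONST → push 7. Stack: [21, 7]
BINARY_OP * → 21 * 7 = 147. Stack: [147]
STORE_FAST r → r=147. Stack: []
LOAD_FAST c → push 14. Stack: [14]
LOAD_CONST → push 7. Stack: [14, 7]
BINARY_OP + → 14 + 7 = 21. Stack: [21]
LOAD_CONST → push 10. Stack: [21, 10]
BINARY_OP | → 21 | 10 = 31. Stack: [31]
STORE_FAST u → u=31. Stack: []
LOAD_FAST_LOAD_FAST a,c → push 7,14. Stack: [7, 14]
BINARY_OP - → 7 - 14 = -7. Stack: [-7]
LOAD_CONST → push 1. Stack: [-7, 1]
BINARY_OP | → -7 | 1 = -7. Stack: [-7]
STORE_FAST r → r=-7. Stack: []
LOAD_FAST_LOAD_FAST b,b → push 21,21. Stack: [21, 21]
BINARY_OP - → 21 - 21 = 0. Stack: [0]
STORE_FAST u → u=0. Stack: []
LOAD_FAST_LOAD_FAST b,a → push 21,7. Stack: [21, 7]
BINARY_OP // → 21 // 7 = 3. Stack: [3]
LOAD_FAST_LOAD_FAST b,r → push 21,-7. Stack: [3, 21, -7]
BINARY_OP + → 21 + -7 = 14. Stack: [3, 14]
BINARY_OP + → 3 + 14 = 17. Stack: [17]
STORE_FAST r → r=17. Stack: []
LOAD_FAST_LOAD_FAST u,c → push 0,14. Stack: [0, 14]
BINARY_OP * → 0 * 14 = 0. Stack: [0]
STORE_FAST v → v=0. Stack: []
LOAD_FAST u → push 0. Stack: [0]
RETURN_VALUE → return 0.

17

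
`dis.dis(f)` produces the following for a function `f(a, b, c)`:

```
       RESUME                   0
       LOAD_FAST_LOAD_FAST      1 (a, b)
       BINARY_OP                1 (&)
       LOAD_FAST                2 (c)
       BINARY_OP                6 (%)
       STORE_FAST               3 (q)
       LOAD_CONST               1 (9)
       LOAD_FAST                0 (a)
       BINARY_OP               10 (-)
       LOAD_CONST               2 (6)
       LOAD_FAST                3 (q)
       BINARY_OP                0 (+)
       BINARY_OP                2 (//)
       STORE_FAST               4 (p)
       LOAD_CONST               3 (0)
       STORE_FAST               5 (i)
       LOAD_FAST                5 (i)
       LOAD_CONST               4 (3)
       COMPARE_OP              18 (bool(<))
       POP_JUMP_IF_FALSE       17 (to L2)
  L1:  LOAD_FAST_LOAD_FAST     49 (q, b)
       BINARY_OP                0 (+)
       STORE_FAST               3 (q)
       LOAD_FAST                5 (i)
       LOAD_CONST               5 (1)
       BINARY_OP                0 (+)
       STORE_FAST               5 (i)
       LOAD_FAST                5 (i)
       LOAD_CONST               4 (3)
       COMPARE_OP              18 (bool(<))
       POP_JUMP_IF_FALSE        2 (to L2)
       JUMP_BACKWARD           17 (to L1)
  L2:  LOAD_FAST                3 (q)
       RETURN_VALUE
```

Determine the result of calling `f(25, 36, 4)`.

LOAD_FAST_LOAD_FAST a,b → push 25,36. Stack: [25, 36]
BINARY_OP & → 25 & 36 = 0. Stack: [0]
LOAD_FAST c → push 4. Stack: [0, 4]
BINARY_OP % → 0 % 4 = 0. Stack: [0]
STORE_FAST q → q=0. Stack: []
LOAD_CONST → push 9. Stack: [9]
LOAD_FAST a → push 25. Stack: [9, 25]
BINARY_OP - → 9 - 25 = -16. Stack: [-16]
LOAD_CONST → push 6. Stack: [-16, 6]
LOAD_FAST q → push 0. Stack: [-16, 6, 0]
BINARY_OP + → 6 + 0 = 6. Stack: [-16, 6]
BINARY_OP // → -16 // 6 = -3. Stack: [-3]
STORE_FAST p → p=-3. Stack: []
LOAD_CONST → push 0. Stack: [0]
STORE_FAST i → i=0. Stack: []
LOAD_FAST i → push 0. Stack: [0]
LOAD_CONST → push 3. Stack: [0, 3]
COMPARE_OP bool(<) → 0 vs 3 = True. Stack: [True]
POP_JUMP_IF_FALSE → pop True; no jump. Stack: []
LOAD_FAST_LOAD_FAST q,b → push 0,36. Stack: [0, 36]
BINARY_OP + → 0 + 36 = 36. Stack: [36]
STORE_FAST q → q=36. Stack: []
LOAD_FAST i → push 0. Stack: [0]
LOAD_CONST → push 1. Stack: [0, 1]
BINARY_OP + → 0 + 1 = 1. Stack: [1]
STORE_FAST i → i=1. Stack: []
LOAD_FAST i → push 1. Stack: [1]
LOAD_CONST → push 3. Stack: [1, 3]
COMPARE_OP bool(<) → 1 vs 3 = True. Stack: [True]
POP_JUMP_IF_FALSE → pop True; no jump. Stack: []
LOAD_FAST_LOAD_FAST q,b → push 36,36. Stack: [36, 36]
BINARY_OP + → 36 + 36 = 72. Stack: [72]
STORE_FAST q → q=72. Stack: []
LOAD_FAST i → push 1. Stack: [1]
LOAD_CONST → push 1. Stack: [1, 1]
BINARY_OP + → 1 + 1 = 2. Stack: [2]
STORE_FAST i → i=2. Stack: []
LOAD_FAST i → push 2. Stack: [2]
LOAD_CONST → push 3. Stack: [2, 3]
COMPARE_OP bool(<) → 2 vs 3 = True. Stack: [True]
POP_JUMP_IF_FALSE → pop True; no jump. Stack: []
LOAD_FAST_LOAD_FAST q,b → push 72,36. Stack: [72, 36]
BINARY_OP + → 72 + 36 = 108. Stack: [108]
STORE_FAST q → q=108. Stack: []
LOAD_FAST i → push 2. Stack: [2]
LOAD_CONST → push 1. Stack: [2, 1]
BINARY_OP + → 2 + 1 = 3. Stack: [3]
STORE_FAST i → i=3. Stack: []
LOAD_FAST i → push 3. Stack: [3]
LOAD_CONST → push 3. Stack: [3, 3]
COMPARE_OP bool(<) → 3 vs 3 = False. Stack: [False]
POP_JUMP_IF_FALSE → pop False; jump. Stack: []
LOAD_FAST q → push 108. Stack: [108]
RETURN_VALUE → return 108.

108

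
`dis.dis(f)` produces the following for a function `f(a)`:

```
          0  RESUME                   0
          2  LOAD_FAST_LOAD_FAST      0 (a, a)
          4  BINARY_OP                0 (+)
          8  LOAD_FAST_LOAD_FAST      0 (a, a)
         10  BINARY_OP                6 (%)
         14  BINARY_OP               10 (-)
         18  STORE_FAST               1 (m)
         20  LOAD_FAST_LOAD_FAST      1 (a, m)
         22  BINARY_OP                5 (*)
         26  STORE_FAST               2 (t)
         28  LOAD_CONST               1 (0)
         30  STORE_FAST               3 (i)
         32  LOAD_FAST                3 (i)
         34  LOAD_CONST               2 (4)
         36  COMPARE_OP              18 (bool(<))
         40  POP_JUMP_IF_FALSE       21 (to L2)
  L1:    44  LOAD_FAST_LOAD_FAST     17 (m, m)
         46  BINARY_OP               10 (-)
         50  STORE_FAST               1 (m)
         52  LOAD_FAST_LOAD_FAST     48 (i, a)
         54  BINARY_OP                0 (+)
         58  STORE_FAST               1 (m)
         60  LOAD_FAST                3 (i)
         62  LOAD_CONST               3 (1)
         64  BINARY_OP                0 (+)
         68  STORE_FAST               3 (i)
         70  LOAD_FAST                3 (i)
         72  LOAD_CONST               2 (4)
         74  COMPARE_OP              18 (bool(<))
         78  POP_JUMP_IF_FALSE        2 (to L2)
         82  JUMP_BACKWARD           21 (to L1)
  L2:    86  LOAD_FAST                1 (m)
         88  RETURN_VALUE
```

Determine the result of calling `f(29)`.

32

LOAD_FAST_LOAD_FAST a,a → push 29,29
BINARY_OP + → 29 + 29 = 58
LOAD_FAST_LOAD_FAST a,a → push 29,29
BINARY_OP % → 29 % 29 = 0
BINARY_OP - → 58 - 0 = 58
STORE_FAST m → m=58
LOAD_FAST_LOAD_FAST a,m → push 29,58
BINARY_OP * → 29 * 58 = 1682
STORE_FAST t → t=1682
LOAD_CONST → push 0
STORE_FAST i → i=0
LOAD_FAST i → push 0
LOAD_CONST → push 4
COMPARE_OP bool(<) → 0 vs 4 = True
POP_JUMP_IF_FALSE → pop True; no jump
LOAD_FAST_LOAD_FAST m,m → push 58,58
BINARY_OP - → 58 - 58 = 0
STORE_FAST m → m=0
LOAD_FAST_LOAD_FAST i,a → push 0,29
BINARY_OP + → 0 + 29 = 29
STORE_FAST m → m=29
LOAD_FAST i → push 0
LOAD_CONST → push 1
BINARY_OP + → 0 + 1 = 1
STORE_FAST i → i=1
LOAD_FAST i → push 1
LOAD_CONST → push 4
COMPARE_OP bool(<) → 1 vs 4 = True
POP_JUMP_IF_FALSE → pop True; no jump
LOAD_FAST_LOAD_FAST m,m → push 29,29
BINARY_OP - → 29 - 29 = 0
STORE_FAST m → m=0
LOAD_FAST_LOAD_FAST i,a → push 1,29
BINARY_OP + → 1 + 29 = 30
STORE_FAST m → m=30
LOAD_FAST i → push 1
LOAD_CONST → push 1
BINARY_OP + → 1 + 1 = 2
STORE_FAST i → i=2
LOAD_FAST i → push 2
LOAD_CONST → push 4
COMPARE_OP bool(<) → 2 vs 4 = True
POP_JUMP_IF_FALSE → pop True; no jump
LOAD_FAST_LOAD_FAST m,m → push 30,30
BINARY_OP - → 30 - 30 = 0
STORE_FAST m → m=0
LOAD_FAST_LOAD_FAST i,a → push 2,29
BINARY_OP + → 2 + 29 = 31
STORE_FAST m → m=31
LOAD_FAST i → push 2
LOAD_CONST → push 1
BINARY_OP + → 2 + 1 = 3
STORE_FAST i → i=3
LOAD_FAST i → push 3
LOAD_CONST → push 4
COMPARE_OP bool(<) → 3 vs 4 = True
POP_JUMP_IF_FALSE → pop True; no jump
LOAD_FAST_LOAD_FAST m,m → push 31,31
BINARY_OP - → 31 - 31 = 0
STORE_FAST m → m=0
LOAD_FAST_LOAD_FAST i,a → push 3,29
BINARY_OP + → 3 + 29 = 32
STORE_FAST m → m=32
LOAD_FAST i → push 3
LOAD_CONST → push 1
BINARY_OP + → 3 + 1 = 4
STORE_FAST i → i=4
LOAD_FAST i → push 4
LOAD_CONST → push 4
COMPARE_OP bool(<) → 4 vs 4 = False
POP_JUMP_IF_FALSE → pop False; jump
LOAD_FAST m → push 32
RETURN_VALUE → return 32.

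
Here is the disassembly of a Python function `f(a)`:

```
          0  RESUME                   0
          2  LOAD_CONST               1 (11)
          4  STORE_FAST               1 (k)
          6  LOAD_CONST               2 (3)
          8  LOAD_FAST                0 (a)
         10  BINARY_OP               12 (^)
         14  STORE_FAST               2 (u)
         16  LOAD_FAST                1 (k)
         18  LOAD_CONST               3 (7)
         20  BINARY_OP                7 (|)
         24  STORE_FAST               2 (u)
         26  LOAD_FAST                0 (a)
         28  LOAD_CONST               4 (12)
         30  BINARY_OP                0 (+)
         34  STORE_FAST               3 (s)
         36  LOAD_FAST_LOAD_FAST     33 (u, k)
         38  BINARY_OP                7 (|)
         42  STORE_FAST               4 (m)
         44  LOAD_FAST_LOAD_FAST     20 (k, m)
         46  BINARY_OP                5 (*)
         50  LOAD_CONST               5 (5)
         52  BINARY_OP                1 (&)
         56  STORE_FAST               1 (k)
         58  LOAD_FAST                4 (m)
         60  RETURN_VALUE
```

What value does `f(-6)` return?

LOAD_CONST → push 11. Stack: [11]
STORE_FAST k → k=11. Stack: []
LOAD_CONST → push 3. Stack: [3]
LOAD_FAST a → push -6. Stack: [3, -6]
BINARY_OP ^ → 3 ^ -6 = -7. Stack: [-7]
STORE_FAST u → u=-7. Stack: []
LOAD_FAST k → push 11. Stack: [11]
LOAD_CONST → push 7. Stack: [11, 7]
BINARY_OP | → 11 | 7 = 15. Stack: [15]
STORE_FAST u → u=15. Stack: []
LOAD_FAST a → push -6. Stack: [-6]
LOAD_CONST → push 12. Stack: [-6, 12]
BINARY_OP + → -6 + 12 = 6. Stack: [6]
STORE_FAST s → s=6. Stack: []
LOAD_FAST_LOAD_FAST u,k → push 15,11. Stack: [15, 11]
BINARY_OP | → 15 | 11 = 15. Stack: [15]
STORE_FAST m → m=15. Stack: []
LOAD_FAST_LOAD_FAST k,m → push 11,15. Stack: [11, 15]
BINARY_OP * → 11 * 15 = 165. Stack: [165]
LOAD_CONST → push 5. Stack: [165, 5]
BINARY_OP & → 165 & 5 = 5. Stack: [5]
STORE_FAST k → k=5. Stack: []
LOAD_FAST m → push 15. Stack: [15]
RETURN_VALUE → return 15.

15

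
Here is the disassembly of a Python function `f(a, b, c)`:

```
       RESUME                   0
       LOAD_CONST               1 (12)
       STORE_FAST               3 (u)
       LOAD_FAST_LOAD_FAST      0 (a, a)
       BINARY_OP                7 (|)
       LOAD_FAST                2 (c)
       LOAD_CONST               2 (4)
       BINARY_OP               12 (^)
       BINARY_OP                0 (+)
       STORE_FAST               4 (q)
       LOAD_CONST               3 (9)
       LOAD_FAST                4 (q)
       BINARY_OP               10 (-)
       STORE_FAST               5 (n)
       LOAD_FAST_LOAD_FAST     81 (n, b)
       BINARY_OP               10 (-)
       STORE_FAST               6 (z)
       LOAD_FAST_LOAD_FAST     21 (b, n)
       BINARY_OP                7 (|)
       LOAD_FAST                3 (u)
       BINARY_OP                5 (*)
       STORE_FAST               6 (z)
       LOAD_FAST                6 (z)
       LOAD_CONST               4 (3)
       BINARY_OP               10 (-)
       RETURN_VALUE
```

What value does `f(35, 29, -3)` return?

LOAD_CONST → push 12. Stack: [12]
STORE_FAST u → u=12. Stack: []
LOAD_FAST_LOAD_FAST a,a → push 35,35. Stack: [35, 35]
BINARY_OP | → 35 | 35 = 35. Stack: [35]
LOAD_FAST c → push -3. Stack: [35, -3]
LOAD_CONST → push 4. Stack: [35, -3, 4]
BINARY_OP ^ → -3 ^ 4 = -7. Stack: [35, -7]
BINARY_OP + → 35 + -7 = 28. Stack: [28]
STORE_FAST q → q=28. Stack: []
LOAD_CONST → push 9. Stack: [9]
LOAD_FAST q → push 28. Stack: [9, 28]
BINARY_OP - → 9 - 28 = -19. Stack: [-19]
STORE_FAST n → n=-19. Stack: []
LOAD_FAST_LOAD_FAST n,b → push -19,29. Stack: [-19, 29]
BINARY_OP - → -19 - 29 = -48. Stack: [-48]
STORE_FAST z → z=-48. Stack: []
LOAD_FAST_LOAD_FAST b,n → push 29,-19. Stack: [29, -19]
BINARY_OP | → 29 | -19 = -3. Stack: [-3]
LOAD_FAST u → push 12. Stack: [-3, 12]
BINARY_OP * → -3 * 12 = -36. Stack: [-36]
STORE_FAST z → z=-36. Stack: []
LOAD_FAST z → push -36. Stack: [-36]
LOAD_CONST → push 3. Stack: [-36, 3]
BINARY_OP - → -36 - 3 = -39. Stack: [-39]
RETURN_VALUE → return -39.

-39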